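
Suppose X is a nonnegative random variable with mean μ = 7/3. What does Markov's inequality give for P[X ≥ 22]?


μ = E[X] = 7/3, a = 22.
Markov: P[X ≥ 22] ≤ μ/a = (7/3)/22 = 7/66.
Numerically: ≈ 0.106.
(Since a = 22 > μ = 2.333, the bound 7/66 is < 1 and informative.)

P[X ≥ 22] ≤ 7/66 ≈ 0.106.


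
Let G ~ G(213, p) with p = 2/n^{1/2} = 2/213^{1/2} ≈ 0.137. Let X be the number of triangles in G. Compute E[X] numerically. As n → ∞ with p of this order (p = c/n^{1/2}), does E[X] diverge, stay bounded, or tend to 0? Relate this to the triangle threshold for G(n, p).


Number of potential triangles: C(213, 3) = 1587986.
Each occurs with probability p³ ≈ (0.137)³ ≈ 2.573479e-03.
By linearity: E[X] = C(213, 3)·p³ ≈ 1587986 · 2.573479e-03 ≈ 4086.6482.
Since α = 1/2 < 1, p = c/n^{1/2} ≫ 1/n is above the triangle threshold p ~ 1/n. Asymptotically E[X] ~ (c³/6)·n^{3(1−α)} = (2³/6)·n^{1.5} → ∞; triangles are abundant w.h.p.

E[X] ≈ 4086.6482; in regime p = Θ(1/n^{1/2}) E[X] diverges (above the triangle threshold p ~ 1/n).


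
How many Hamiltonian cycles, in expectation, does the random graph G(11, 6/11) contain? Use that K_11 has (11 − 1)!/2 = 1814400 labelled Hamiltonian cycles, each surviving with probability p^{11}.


K_11 has (11 − 1)!/2 = 1814400 labelled Hamiltonian cycles.
For each such Hamiltonian cycle H, let X_H = 1 if all 11 edges of H are present in G. Then P[X_H = 1] = p^{11} = (6/11)^{11} = 362797056/285311670611.
By linearity of expectation: E[X] = Σ_H E[X_H] = 1814400 · p^{11} = 1814400 · 362797056/285311670611 = 658258978406400/285311670611.
Numerically: E[X] ≈ 2307.

E[X] = 1814400 · (6/11)^{11} = 658258978406400/285311670611 ≈ 2307.


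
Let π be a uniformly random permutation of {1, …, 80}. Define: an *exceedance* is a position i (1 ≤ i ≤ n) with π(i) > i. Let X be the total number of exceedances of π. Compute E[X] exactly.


Write X = Σ_{i=1}^{80} X_i, where X_i = 1_{π(i) > i}.
For each fixed i, π(i) is uniform over {1, …, 80} (marginal of a uniform permutation), so P[π(i) > i] = (n − i)/n. Summing: Σ_{i=1}^{80} (n − i)/n = (0 + 1 + … + 79)/80 = 80(80 − 1)/(2·80) = (80 − 1)/2.
Hence E[X] = Σ_{i=1}^{80} (80 − i)/80 = 79/2 ≈ 39.5000.

E[X] = 79/2 = 39.5000.


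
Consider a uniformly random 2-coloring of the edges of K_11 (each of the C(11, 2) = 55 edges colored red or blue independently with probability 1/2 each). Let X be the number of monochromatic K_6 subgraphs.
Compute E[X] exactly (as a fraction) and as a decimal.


Let X = Σ_S X_S over the C(11, 6) = 462 subsets S of size 6, where X_S = 1 if the K_6 on S is monochromatic.
For a fixed S, the K_6 on S has C(6, 2) = 15 edges. P[all 15 edges red] = (1/2)^15, and likewise for blue, so P[monochromatic] = 2·(1/2)^15 = 2^{1 − 15} = 1/16384.
By linearity of expectation: E[X] = C(11, 6) · 2^{1 − 15} = 462 · 1/16384 = 231/8192.
Numerically: E[X] ≈ 0.028198.

E[X] = C(11,6)·2^(1−C(6,2)) = 231/8192 ≈ 0.028198.


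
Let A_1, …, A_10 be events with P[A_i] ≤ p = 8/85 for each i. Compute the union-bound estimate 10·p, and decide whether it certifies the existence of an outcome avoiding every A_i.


Union bound: P[∪_{i=1}^{10} A_i] ≤ Σ_i P[A_i] ≤ 10·p = 10·(8/85) = 16/17.
Numerically: 16/17 ≈ 0.941176.
Is 16/17 < 1? YES.
Since P[∪ A_i] ≤ 16/17 < 1, the complement has P[∩ A_i^c] ≥ 1 − 16/17 = 1/17 > 0, so some outcome avoids every A_i.

10·p = 16/17 ≈ 0.941176; existence CERTIFIED by the union bound.


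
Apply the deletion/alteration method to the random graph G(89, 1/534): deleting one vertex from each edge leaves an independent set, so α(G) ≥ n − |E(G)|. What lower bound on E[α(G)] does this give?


E[|E(G)|] = C(89, 2)·p = 3916 · (1/534) = 22/3.
E[α(G)] ≥ n − E[|E(G)|] = 89 − 22/3 = 245/3.
Numerically: ≈ 81.667.
(This is only a lower bound; the true E[α(G)] may be larger.)

E[α(G)] ≥ 245/3 ≈ 81.667.


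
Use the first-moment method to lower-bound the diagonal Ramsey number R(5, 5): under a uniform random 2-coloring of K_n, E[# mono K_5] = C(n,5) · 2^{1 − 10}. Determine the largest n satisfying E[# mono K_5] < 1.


We need C(n, 5) · 2^{1 − 10} < 1, i.e. C(n, 5) < 2^{10 − 1} = 512.
Check values of n near the boundary:
  n = 10: C(10, 5) = 252; 252 < 512? YES
  n = 11: C(11, 5) = 462; 462 < 512? YES
  n = 12: C(12, 5) = 792; 792 < 512? NO
The largest n with C(n, 5) < 512 is n = 11 (where E[X] = 231/256 ≈ 0.902344). Hence R(5, 5) > 11, i.e. R(5, 5) ≥ 12.

Largest n = 11; hence R(5, 5) > 11.


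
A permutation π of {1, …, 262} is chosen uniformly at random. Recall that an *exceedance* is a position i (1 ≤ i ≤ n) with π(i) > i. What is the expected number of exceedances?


Write X = Σ_{i=1}^{262} X_i, where X_i = 1_{π(i) > i}.
For each fixed i, π(i) is uniform over {1, …, 262} (marginal of a uniform permutation), so P[π(i) > i] = (n − i)/n. Summing: Σ_{i=1}^{262} (n − i)/n = (0 + 1 + … + 261)/262 = 262(262 − 1)/(2·262) = (262 − 1)/2.
Hence E[X] = Σ_{i=1}^{262} (262 − i)/262 = 261/2 ≈ 130.50000.

E[X] = 261/2 = 130.50000.


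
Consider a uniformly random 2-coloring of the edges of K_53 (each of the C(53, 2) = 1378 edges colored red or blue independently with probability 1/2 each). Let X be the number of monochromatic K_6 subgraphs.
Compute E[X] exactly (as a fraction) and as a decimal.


Let X = Σ_S X_S over the C(53, 6) = 22957480 subsets S of size 6, where X_S = 1 if the K_6 on S is monochromatic.
For a fixed S, the K_6 on S has C(6, 2) = 15 edges. P[all 15 edges red] = (1/2)^15, and likewise for blue, so P[monochromatic] = 2·(1/2)^15 = 2^{1 − 15} = 1/16384.
By linearity: E[X] = C(53, 6) · 2^{1 − 15} = 22957480 · 1/16384 = 2869685/2048.
Numerically: E[X] ≈ 1401.2134.

E[X] = C(53,6)·2^(1−C(6,2)) = 2869685/2048 ≈ 1401.2134.


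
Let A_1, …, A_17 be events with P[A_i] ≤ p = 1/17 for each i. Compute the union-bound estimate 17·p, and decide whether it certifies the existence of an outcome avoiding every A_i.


Union bound: P[∪_{i=1}^{17} A_i] ≤ Σ_i P[A_i] ≤ 17·p = 17·(1/17) = 1.
Numerically: 1 ≈ 1.000.
Is 1 < 1? NO.
Since the bound 1 is ≥ 1, the union bound is uninformative here; it does NOT by itself certify existence.

17·p = 1 ≈ 1.000; existence NOT certified by the union bound.


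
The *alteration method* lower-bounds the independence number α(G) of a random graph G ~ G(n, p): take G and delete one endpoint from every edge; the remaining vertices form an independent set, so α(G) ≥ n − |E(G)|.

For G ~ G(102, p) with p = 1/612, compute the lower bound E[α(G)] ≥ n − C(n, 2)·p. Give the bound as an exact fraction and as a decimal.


E[|E(G)|] = C(102, 2)·p = 5151 · (1/612) = 101/12.
E[α(G)] ≥ n − E[|E(G)|] = 102 − 101/12 = 1123/12.
Numerically: ≈ 93.583333.
(This is only a lower bound; the true E[α(G)] may be larger.)

E[α(G)] ≥ 1123/12 ≈ 93.583333.


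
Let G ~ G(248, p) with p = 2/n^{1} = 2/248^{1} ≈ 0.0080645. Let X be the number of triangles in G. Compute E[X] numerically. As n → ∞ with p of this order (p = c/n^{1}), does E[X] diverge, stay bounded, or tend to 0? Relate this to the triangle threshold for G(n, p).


Number of potential triangles: C(248, 3) = 2511496.
Each occurs with probability p³ ≈ (0.0080645)³ ≈ 5.2448726e-07.
By linearity: E[X] = C(248, 3)·p³ ≈ 2511496 · 5.2448726e-07 ≈ 1.31725.
Here α = 1, so p = 2/n is exactly at the triangle threshold p ~ 1/n. Asymptotically E[X] → c³/6 = 2³/6 = 4/3 ≈ 1.33333, a bounded constant. In this regime the triangle count is asymptotically Poisson(c³/6).

E[X] ≈ 1.31725; in regime p = Θ(1/n^{1}) E[X] stays bounded (at the triangle threshold p ~ 1/n).


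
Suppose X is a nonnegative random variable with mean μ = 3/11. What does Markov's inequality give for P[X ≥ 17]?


μ = E[X] = 3/11, a = 17.
Markov: P[X ≥ 17] ≤ μ/a = (3/11)/17 = 3/187.
Numerically: ≈ 0.016.
(Since a = 17 > μ = 0.273, the bound 3/187 is < 1 and informative.)

P[X ≥ 17] ≤ 3/187 ≈ 0.016.


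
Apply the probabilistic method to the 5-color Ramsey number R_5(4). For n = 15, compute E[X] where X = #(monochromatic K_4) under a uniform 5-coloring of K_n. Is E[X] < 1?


E[X] = C(15, 4) · 5^{1 − 6} = 1365 · 5^{−5} = 1365/3125.
As a reduced fraction: E[X] = 273/625 ≈ 0.4368.
Is E[X] < 1? YES.
Since E[X] < 1, there exists a 5-coloring of K_{15} with no monochromatic K_4; hence R_5(4) > 15.

E[X] = 273/625 ≈ 0.4368; E[X] < 1, so R_5(4) > 15.


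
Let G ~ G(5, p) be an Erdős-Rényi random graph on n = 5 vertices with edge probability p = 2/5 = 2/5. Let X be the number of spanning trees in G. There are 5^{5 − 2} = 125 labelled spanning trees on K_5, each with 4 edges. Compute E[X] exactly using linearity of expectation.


K_5 has 5^{5 − 2} = 125 labelled spanning trees.
For each such spanning tree H, let X_H = 1 if all 4 edges of H are present in G. Then P[X_H = 1] = p^{4} = (2/5)^{4} = 16/625.
By linearity of expectation: E[X] = Σ_H E[X_H] = 125 · p^{4} = 125 · 16/625 = 16/5.
Numerically: E[X] ≈ 3.2.

E[X] = 125 · (2/5)^{4} = 16/5 ≈ 3.2.


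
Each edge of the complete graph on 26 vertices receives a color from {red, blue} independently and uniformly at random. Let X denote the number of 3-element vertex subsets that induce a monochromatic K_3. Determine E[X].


Let X = Σ_S X_S over the C(26, 3) = 2600 subsets S of size 3, where X_S = 1 if the K_3 on S is monochromatic.
For a fixed S, the K_3 on S has C(3, 2) = 3 edges. P[all 3 edges red] = (1/2)^3, and likewise for blue, so P[monochromatic] = 2·(1/2)^3 = 2^{1 − 3} = 1/4.
By linearity of expectation: E[X] = C(26, 3) · 2^{1 − 3} = 2600 · 1/4 = 650.
Numerically: E[X] ≈ 650.00000.

E[X] = C(26,3)·2^(1−C(3,2)) = 650 ≈ 650.00000.


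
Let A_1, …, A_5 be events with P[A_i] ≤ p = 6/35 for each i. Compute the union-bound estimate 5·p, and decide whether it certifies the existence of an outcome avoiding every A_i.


Union bound: P[∪_{i=1}^{5} A_i] ≤ Σ_i P[A_i] ≤ 5·p = 5·(6/35) = 6/7.
Numerically: 6/7 ≈ 0.85714.
Is 6/7 < 1? YES.
Since P[∪ A_i] ≤ 6/7 < 1, the complement has P[∩ A_i^c] ≥ 1 − 6/7 = 1/7 > 0, so some outcome avoids every A_i.

5·p = 6/7 ≈ 0.85714; existence CERTIFIED by the union bound.


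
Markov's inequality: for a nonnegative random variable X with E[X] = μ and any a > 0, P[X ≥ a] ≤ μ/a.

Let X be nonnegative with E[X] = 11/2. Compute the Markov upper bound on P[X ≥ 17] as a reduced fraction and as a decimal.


μ = E[X] = 11/2, a = 17.
Markov: P[X ≥ 17] ≤ μ/a = (11/2)/17 = 11/34.
Numerically: ≈ 0.3235.
(Since a = 17 > μ = 5.5000, the bound 11/34 is < 1 and informative.)

P[X ≥ 17] ≤ 11/34 ≈ 0.3235.


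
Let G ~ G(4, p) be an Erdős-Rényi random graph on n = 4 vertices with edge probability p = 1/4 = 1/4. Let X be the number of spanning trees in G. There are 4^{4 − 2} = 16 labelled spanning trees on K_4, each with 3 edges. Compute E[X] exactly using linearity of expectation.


K_4 has 4^{4 − 2} = 16 labelled spanning trees.
For each such spanning tree H, let X_H = 1 if all 3 edges of H are present in G. Then P[X_H = 1] = p^{3} = (1/4)^{3} = 1/64.
By linearity of expectation: E[X] = Σ_H E[X_H] = 16 · p^{3} = 16 · 1/64 = 1/4.
Numerically: E[X] ≈ 0.25.

E[X] = 16 · (1/4)^{3} = 1/4 ≈ 0.25.


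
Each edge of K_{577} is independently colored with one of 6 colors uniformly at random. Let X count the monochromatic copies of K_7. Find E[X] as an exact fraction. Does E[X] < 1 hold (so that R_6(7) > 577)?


E[X] = C(577, 7) · 6^{1 − 21} = 4073186129881440 · 6^{−20} = 4073186129881440/3656158440062976.
As a reduced fraction: E[X] = 42429022186265/38084983750656 ≈ 1.1141.
Is E[X] < 1? NO.
Since E[X] ≥ 1, the first-moment bound is inconclusive at n = 577; it does NOT by itself certify R_6(7) > 577.

E[X] = 42429022186265/38084983750656 ≈ 1.1141; E[X] ≥ 1; first-moment method inconclusive here.


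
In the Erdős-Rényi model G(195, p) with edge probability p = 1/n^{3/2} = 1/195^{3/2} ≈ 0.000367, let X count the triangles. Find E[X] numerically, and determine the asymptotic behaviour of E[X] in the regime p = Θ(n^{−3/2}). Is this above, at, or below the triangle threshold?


Number of potential triangles: C(195, 3) = 1216865.
Each occurs with probability p³ ≈ (0.000367)³ ≈ 4.95273e-11.
By linearity: E[X] = C(195, 3)·p³ ≈ 1216865 · 4.95273e-11 ≈ 0.000.
Since α = 3/2 > 1, p = c/n^{3/2} = o(1/n) is below the triangle threshold p ~ 1/n. Asymptotically E[X] ~ (c³/6)·n^{3(1−α)} = (1³/6)·n^{-1.5} → 0, so by Markov's inequality G has no triangles w.h.p.

E[X] ≈ 0.000; in regime p = Θ(1/n^{3/2}) E[X] tends to 0 (below the triangle threshold p ~ 1/n).


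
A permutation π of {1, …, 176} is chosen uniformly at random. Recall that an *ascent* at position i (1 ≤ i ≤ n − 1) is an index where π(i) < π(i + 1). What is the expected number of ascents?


Write X = Σ X_I over i = 1, …, 175, with X_I the indicator of one ascent.
There are 175 indicators.
For each fixed i, the pair (π(i), π(i+1)) is a uniformly random ordered pair of distinct values from {1, …, 176}; by symmetry P[π(i) < π(i+1)] = 1/2.
By linearity: E[X] = 175 · (1/2) = (176 − 1) · (1/2) = 175/2 ≈ 87.500000.

E[X] = 175/2 = 87.500000.


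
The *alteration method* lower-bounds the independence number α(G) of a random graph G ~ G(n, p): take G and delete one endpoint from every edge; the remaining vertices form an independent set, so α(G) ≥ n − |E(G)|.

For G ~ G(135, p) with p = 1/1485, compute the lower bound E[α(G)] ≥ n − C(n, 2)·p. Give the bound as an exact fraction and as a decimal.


E[|E(G)|] = C(135, 2)·p = 9045 · (1/1485) = 67/11.
E[α(G)] ≥ n − E[|E(G)|] = 135 − 67/11 = 1418/11.
Numerically: ≈ 128.909091.
(This is only a lower bound; the true E[α(G)] may be larger.)

E[α(G)] ≥ 1418/11 ≈ 128.909091.


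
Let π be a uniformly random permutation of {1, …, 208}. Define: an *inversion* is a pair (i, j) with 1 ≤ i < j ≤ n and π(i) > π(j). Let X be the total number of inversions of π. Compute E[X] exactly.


Write X = Σ X_I over the C(208, 2) = 21528 pairs i < j, with X_I the indicator of one inversion.
There are 21528 indicators.
For each fixed pair i < j, the values π(i) and π(j) are two distinct elements of {1, …, 208} in uniformly random order; by symmetry P[π(i) > π(j)] = 1/2.
By linearity: E[X] = 21528 · (1/2) = C(208, 2) · (1/2) = 21528/2 = 10764 ≈ 10764.000000.

E[X] = 10764 = 10764.000000.


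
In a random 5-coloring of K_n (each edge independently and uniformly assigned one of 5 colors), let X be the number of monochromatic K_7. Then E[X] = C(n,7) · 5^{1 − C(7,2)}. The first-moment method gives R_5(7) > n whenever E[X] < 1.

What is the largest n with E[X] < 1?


We need C(n, 7) · 5^{1 − 21} < 1, i.e. C(n, 7) < 5^{21 − 1} = 95367431640625.
Check values of n near the boundary:
  n = 337: C(337, 7) = 91989916924632; 91989916924632 < 95367431640625? YES
  n = 338: C(338, 7) = 93935323022736; 93935323022736 < 95367431640625? YES
  n = 339: C(339, 7) = 95915887062372; 95915887062372 < 95367431640625? NO
  n = 340: C(340, 7) = 97932136940560; 97932136940560 < 95367431640625? NO
  n = 341: C(341, 7) = 99984606876440; 99984606876440 < 95367431640625? NO
The largest n with C(n, 7) < 95367431640625 is n = 338 (where E[X] = 93935323022736/95367431640625 ≈ 0.98498). Hence R_5(7) > 338, i.e. R_5(7) ≥ 339.

Largest n = 338; hence R_5(7) > 338.


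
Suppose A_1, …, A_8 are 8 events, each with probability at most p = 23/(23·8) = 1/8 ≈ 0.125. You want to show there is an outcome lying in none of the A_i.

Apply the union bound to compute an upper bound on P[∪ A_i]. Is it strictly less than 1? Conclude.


Union bound: P[∪_{i=1}^{8} A_i] ≤ Σ_i P[A_i] ≤ 8·p = 8·(1/8) = 1.
Numerically: 1 ≈ 1.000.
Is 1 < 1? NO.
Since the bound 1 is ≥ 1, the union bound is uninformative here; it does NOT by itself certify existence.

8·p = 1 ≈ 1.000; existence NOT certified by the union bound.


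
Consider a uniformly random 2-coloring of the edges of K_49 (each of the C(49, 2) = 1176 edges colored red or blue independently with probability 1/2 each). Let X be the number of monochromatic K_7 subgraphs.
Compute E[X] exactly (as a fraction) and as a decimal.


Let X = Σ_S X_S over the C(49, 7) = 85900584 subsets S of size 7, where X_S = 1 if the K_7 on S is monochromatic.
For a fixed S, the K_7 on S has C(7, 2) = 21 edges. P[all 21 edges red] = (1/2)^21, and likewise for blue, so P[monochromatic] = 2·(1/2)^21 = 2^{1 − 21} = 1/1048576.
By linearity: E[X] = C(49, 7) · 2^{1 − 21} = 85900584 · 1/1048576 = 10737573/131072.
Numerically: E[X] ≈ 81.921.

E[X] = C(49,7)·2^(1−C(7,2)) = 10737573/131072 ≈ 81.921.


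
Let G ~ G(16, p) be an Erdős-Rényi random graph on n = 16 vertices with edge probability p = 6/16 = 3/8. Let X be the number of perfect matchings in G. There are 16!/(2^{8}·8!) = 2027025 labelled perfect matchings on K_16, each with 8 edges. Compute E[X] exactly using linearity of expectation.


K_16 has 16!/(2^{8}·8!) = 2027025 labelled perfect matchings.
For each such perfect matching H, let X_H = 1 if all 8 edges of H are present in G. Then P[X_H = 1] = p^{8} = (3/8)^{8} = 6561/16777216.
Summing the indicators: E[X] = Σ_H E[X_H] = 2027025 · p^{8} = 2027025 · 6561/16777216 = 13299311025/16777216.
Numerically: E[X] ≈ 792.7.

E[X] = 2027025 · (3/8)^{8} = 13299311025/16777216 ≈ 792.7.


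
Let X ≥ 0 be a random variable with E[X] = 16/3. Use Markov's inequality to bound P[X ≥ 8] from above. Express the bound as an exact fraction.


μ = E[X] = 16/3, a = 8.
Markov: P[X ≥ 8] ≤ μ/a = (16/3)/8 = 2/3.
Numerically: ≈ 0.66667.
(Since a = 8 > μ = 5.33333, the bound 2/3 is < 1 and informative.)

P[X ≥ 8] ≤ 2/3 ≈ 0.66667.


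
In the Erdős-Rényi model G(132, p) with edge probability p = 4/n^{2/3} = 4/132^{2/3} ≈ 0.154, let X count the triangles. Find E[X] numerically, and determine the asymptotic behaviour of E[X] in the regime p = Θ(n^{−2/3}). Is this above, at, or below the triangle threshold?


Number of potential triangles: C(132, 3) = 374660.
Each occurs with probability p³ ≈ (0.154)³ ≈ 3.67309e-03.
By linearity: E[X] = C(132, 3)·p³ ≈ 374660 · 3.67309e-03 ≈ 1376.162.
Since α = 2/3 < 1, p = c/n^{2/3} ≫ 1/n is above the triangle threshold p ~ 1/n. Asymptotically E[X] ~ (c³/6)·n^{3(1−α)} = (4³/6)·n^{1} → ∞; triangles are abundant w.h.p.

E[X] ≈ 1376.162; in regime p = Θ(1/n^{2/3}) E[X] diverges (above the triangle threshold p ~ 1/n).


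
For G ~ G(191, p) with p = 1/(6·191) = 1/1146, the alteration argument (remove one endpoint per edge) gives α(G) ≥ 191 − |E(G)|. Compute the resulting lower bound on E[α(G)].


E[|E(G)|] = C(191, 2)·p = 18145 · (1/1146) = 95/6.
E[α(G)] ≥ n − E[|E(G)|] = 191 − 95/6 = 1051/6.
Numerically: ≈ 175.166667.
(This is only a lower bound; the true E[α(G)] may be larger.)

E[α(G)] ≥ 1051/6 ≈ 175.166667.


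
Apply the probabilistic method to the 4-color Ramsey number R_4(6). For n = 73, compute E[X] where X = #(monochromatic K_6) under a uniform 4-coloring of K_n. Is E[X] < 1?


E[X] = C(73, 6) · 4^{1 − 15} = 170230452 · 4^{−14} = 170230452/268435456.
As a reduced fraction: E[X] = 42557613/67108864 ≈ 0.634.
Is E[X] < 1? YES.
Since E[X] < 1, there exists a 4-coloring of K_{73} with no monochromatic K_6; hence R_4(6) > 73.

E[X] = 42557613/67108864 ≈ 0.634; E[X] < 1, so R_4(6) > 73.


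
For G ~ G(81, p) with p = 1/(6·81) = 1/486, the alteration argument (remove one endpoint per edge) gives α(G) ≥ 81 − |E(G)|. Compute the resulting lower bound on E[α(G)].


E[|E(G)|] = C(81, 2)·p = 3240 · (1/486) = 20/3.
E[α(G)] ≥ n − E[|E(G)|] = 81 − 20/3 = 223/3.
Numerically: ≈ 74.333.
(This is only a lower bound; the true E[α(G)] may be larger.)

E[α(G)] ≥ 223/3 ≈ 74.333.


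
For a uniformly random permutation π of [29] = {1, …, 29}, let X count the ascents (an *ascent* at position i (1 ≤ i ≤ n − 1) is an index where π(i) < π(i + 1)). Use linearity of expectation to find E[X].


Write X = Σ X_I over i = 1, …, 28, with X_I the indicator of one ascent.
There are 28 indicators.
For each fixed i, the pair (π(i), π(i+1)) is a uniformly random ordered pair of distinct values from {1, …, 29}; by symmetry P[π(i) < π(i+1)] = 1/2.
By linearity: E[X] = 28 · (1/2) = (29 − 1) · (1/2) = 14 ≈ 14.00000.

E[X] = 14 = 14.00000.


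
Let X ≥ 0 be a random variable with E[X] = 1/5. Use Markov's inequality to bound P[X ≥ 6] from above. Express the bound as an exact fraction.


μ = E[X] = 1/5, a = 6.
Markov: P[X ≥ 6] ≤ μ/a = (1/5)/6 = 1/30.
Numerically: ≈ 0.0333.
(Since a = 6 > μ = 0.2000, the bound 1/30 is < 1 and informative.)

P[X ≥ 6] ≤ 1/30 ≈ 0.0333.


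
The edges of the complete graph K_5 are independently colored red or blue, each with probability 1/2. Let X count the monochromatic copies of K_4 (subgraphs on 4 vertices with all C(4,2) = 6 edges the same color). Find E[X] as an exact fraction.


Let X = Σ_S X_S over the C(5, 4) = 5 subsets S of size 4, where X_S = 1 if the K_4 on S is monochromatic.
For a fixed S, the K_4 on S has C(4, 2) = 6 edges. P[all 6 edges red] = (1/2)^6, and likewise for blue, so P[monochromatic] = 2·(1/2)^6 = 2^{1 − 6} = 1/32.
By linearity: E[X] = C(5, 4) · 2^{1 − 6} = 5 · 1/32 = 5/32.
Numerically: E[X] ≈ 0.156.

E[X] = C(5,4)·2^(1−C(4,2)) = 5/32 ≈ 0.156.


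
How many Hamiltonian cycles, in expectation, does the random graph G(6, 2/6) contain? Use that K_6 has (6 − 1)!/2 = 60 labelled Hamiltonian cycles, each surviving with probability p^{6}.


K_6 has (6 − 1)!/2 = 60 labelled Hamiltonian cycles.
For each such Hamiltonian cycle H, let X_H = 1 if all 6 edges of H are present in G. Then P[X_H = 1] = p^{6} = (1/3)^{6} = 1/729.
Summing the indicators: E[X] = Σ_H E[X_H] = 60 · p^{6} = 60 · 1/729 = 20/243.
Numerically: E[X] ≈ 0.082305.

E[X] = 60 · (1/3)^{6} = 20/243 ≈ 0.082305.


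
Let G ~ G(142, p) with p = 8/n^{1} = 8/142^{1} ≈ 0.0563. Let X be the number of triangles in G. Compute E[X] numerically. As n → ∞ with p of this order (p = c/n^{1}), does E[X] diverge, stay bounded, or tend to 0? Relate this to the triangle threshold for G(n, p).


Number of potential triangles: C(142, 3) = 467180.
Each occurs with probability p³ ≈ (0.0563)³ ≈ 1.78815e-04.
By linearity: E[X] = C(142, 3)·p³ ≈ 467180 · 1.78815e-04 ≈ 83.539.
Here α = 1, so p = 8/n is exactly at the triangle threshold p ~ 1/n. Asymptotically E[X] → c³/6 = 8³/6 = 256/3 ≈ 85.333, a bounded constant. In this regime the triangle count is asymptotically Poisson(c³/6).

E[X] ≈ 83.539; in regime p = Θ(1/n^{1}) E[X] stays bounded (at the triangle threshold p ~ 1/n).


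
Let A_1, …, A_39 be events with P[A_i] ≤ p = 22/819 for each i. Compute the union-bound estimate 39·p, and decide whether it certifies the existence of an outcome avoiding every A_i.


Union bound: P[∪_{i=1}^{39} A_i] ≤ Σ_i P[A_i] ≤ 39·p = 39·(22/819) = 22/21.
Numerically: 22/21 ≈ 1.048.
Is 22/21 < 1? NO.
Since the bound 22/21 is ≥ 1, the union bound is uninformative here; it does NOT by itself certify existence.

39·p = 22/21 ≈ 1.048; existence NOT certified by the union bound.


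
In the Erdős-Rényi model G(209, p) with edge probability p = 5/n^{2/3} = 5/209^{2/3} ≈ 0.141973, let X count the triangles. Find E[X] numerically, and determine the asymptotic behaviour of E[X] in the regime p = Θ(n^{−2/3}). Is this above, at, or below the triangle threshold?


Number of potential triangles: C(209, 3) = 1499784.
Each occurs with probability p³ ≈ (0.141973)³ ≈ 2.86165610e-03.
By linearity: E[X] = C(209, 3)·p³ ≈ 1499784 · 2.86165610e-03 ≈ 4291.866029.
Since α = 2/3 < 1, p = c/n^{2/3} ≫ 1/n is above the triangle threshold p ~ 1/n. Asymptotically E[X] ~ (c³/6)·n^{3(1−α)} = (5³/6)·n^{1} → ∞; triangles are abundant w.h.p.

E[X] ≈ 4291.866029; in regime p = Θ(1/n^{2/3}) E[X] diverges (above the triangle threshold p ~ 1/n).


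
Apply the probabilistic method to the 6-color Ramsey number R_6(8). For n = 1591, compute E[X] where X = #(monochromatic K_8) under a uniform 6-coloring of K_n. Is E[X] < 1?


E[X] = C(1591, 8) · 6^{1 − 28} = 1000427749141189953870 · 6^{−27} = 1000427749141189953870/1023490369077469249536.
As a reduced fraction: E[X] = 55579319396732775215/56860576059859402752 ≈ 0.97747.
Is E[X] < 1? YES.
Since E[X] < 1, there exists a 6-coloring of K_{1591} with no monochromatic K_8; hence R_6(8) > 1591.

E[X] = 55579319396732775215/56860576059859402752 ≈ 0.97747; E[X] < 1, so R_6(8) > 1591.


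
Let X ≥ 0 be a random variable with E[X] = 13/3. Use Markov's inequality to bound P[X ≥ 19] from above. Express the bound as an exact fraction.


μ = E[X] = 13/3, a = 19.
Markov: P[X ≥ 19] ≤ μ/a = (13/3)/19 = 13/57.
Numerically: ≈ 0.228070.
(Since a = 19 > μ = 4.333333, the bound 13/57 is < 1 and informative.)

P[X ≥ 19] ≤ 13/57 ≈ 0.228070.


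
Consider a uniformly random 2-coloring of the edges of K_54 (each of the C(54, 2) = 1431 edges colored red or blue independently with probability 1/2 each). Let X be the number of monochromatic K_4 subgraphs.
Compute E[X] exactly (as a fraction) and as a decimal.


Let X = Σ_S X_S over the C(54, 4) = 316251 subsets S of size 4, where X_S = 1 if the K_4 on S is monochromatic.
For a fixed S, the K_4 on S has C(4, 2) = 6 edges. P[all 6 edges red] = (1/2)^6, and likewise for blue, so P[monochromatic] = 2·(1/2)^6 = 2^{1 − 6} = 1/32.
Summing: E[X] = C(54, 4) · 2^{1 − 6} = 316251 · 1/32 = 316251/32.
Numerically: E[X] ≈ 9882.843750.

E[X] = C(54,4)·2^(1−C(4,2)) = 316251/32 ≈ 9882.843750.


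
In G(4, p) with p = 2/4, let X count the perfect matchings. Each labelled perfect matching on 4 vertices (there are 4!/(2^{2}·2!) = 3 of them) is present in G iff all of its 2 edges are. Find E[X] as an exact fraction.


K_4 has 4!/(2^{2}·2!) = 3 labelled perfect matchings.
For each such perfect matching H, let X_H = 1 if all 2 edges of H are present in G. Then P[X_H = 1] = p^{2} = (1/2)^{2} = 1/4.
Summing the indicators: E[X] = Σ_H E[X_H] = 3 · p^{2} = 3 · 1/4 = 3/4.
Numerically: E[X] ≈ 0.75.

E[X] = 3 · (1/2)^{2} = 3/4 ≈ 0.75.


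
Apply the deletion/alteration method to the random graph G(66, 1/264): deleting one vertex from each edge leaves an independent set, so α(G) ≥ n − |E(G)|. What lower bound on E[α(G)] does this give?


E[|E(G)|] = C(66, 2)·p = 2145 · (1/264) = 65/8.
E[α(G)] ≥ n − E[|E(G)|] = 66 − 65/8 = 463/8.
Numerically: ≈ 57.87500.
(This is only a lower bound; the true E[α(G)] may be larger.)

E[α(G)] ≥ 463/8 ≈ 57.87500.


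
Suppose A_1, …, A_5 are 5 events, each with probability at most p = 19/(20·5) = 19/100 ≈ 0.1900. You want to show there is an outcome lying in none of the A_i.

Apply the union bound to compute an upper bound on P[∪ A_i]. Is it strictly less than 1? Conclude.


Union bound: P[∪_{i=1}^{5} A_i] ≤ Σ_i P[A_i] ≤ 5·p = 5·(19/100) = 19/20.
Numerically: 19/20 ≈ 0.9500.
Is 19/20 < 1? YES.
Since P[∪ A_i] ≤ 19/20 < 1, the complement has P[∩ A_i^c] ≥ 1 − 19/20 = 1/20 > 0, so some outcome avoids every A_i.

5·p = 19/20 ≈ 0.9500; existence CERTIFIED by the union bound.


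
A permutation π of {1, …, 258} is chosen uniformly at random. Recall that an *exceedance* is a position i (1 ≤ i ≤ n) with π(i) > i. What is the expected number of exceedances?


Write X = Σ_{i=1}^{258} X_i, where X_i = 1_{π(i) > i}.
For each fixed i, π(i) is uniform over {1, …, 258} (marginal of a uniform permutation), so P[π(i) > i] = (n − i)/n. Summing: Σ_{i=1}^{258} (n − i)/n = (0 + 1 + … + 257)/258 = 258(258 − 1)/(2·258) = (258 − 1)/2.
Hence E[X] = Σ_{i=1}^{258} (258 − i)/258 = 257/2 ≈ 128.50000.

E[X] = 257/2 = 128.50000.


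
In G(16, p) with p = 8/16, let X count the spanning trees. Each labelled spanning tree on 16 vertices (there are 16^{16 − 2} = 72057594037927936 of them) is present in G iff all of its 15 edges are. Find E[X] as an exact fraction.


K_16 has 16^{16 − 2} = 72057594037927936 labelled spanning trees.
For each such spanning tree H, let X_H = 1 if all 15 edges of H are present in G. Then P[X_H = 1] = p^{15} = (1/2)^{15} = 1/32768.
Summing the indicators: E[X] = Σ_H E[X_H] = 72057594037927936 · p^{15} = 72057594037927936 · 1/32768 = 2199023255552.
Numerically: E[X] ≈ 2.199e+12.

E[X] = 72057594037927936 · (1/2)^{15} = 2199023255552 ≈ 2.199e+12.


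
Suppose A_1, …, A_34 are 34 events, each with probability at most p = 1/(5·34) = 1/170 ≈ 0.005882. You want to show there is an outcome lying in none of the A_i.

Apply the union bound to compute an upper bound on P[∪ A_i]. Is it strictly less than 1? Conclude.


Union bound: P[∪_{i=1}^{34} A_i] ≤ Σ_i P[A_i] ≤ 34·p = 34·(1/170) = 1/5.
Numerically: 1/5 ≈ 0.200000.
Is 1/5 < 1? YES.
Since P[∪ A_i] ≤ 1/5 < 1, the complement has P[∩ A_i^c] ≥ 1 − 1/5 = 4/5 > 0, so some outcome avoids every A_i.

34·p = 1/5 ≈ 0.200000; existence CERTIFIED by the union bound.


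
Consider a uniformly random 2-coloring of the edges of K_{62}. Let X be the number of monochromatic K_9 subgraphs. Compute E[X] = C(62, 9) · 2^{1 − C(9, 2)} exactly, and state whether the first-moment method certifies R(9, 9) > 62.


E[X] = C(62, 9) · 2^{1 − 36} = 20286591270 · 2^{−35} = 20286591270/34359738368.
As a reduced fraction: E[X] = 10143295635/17179869184 ≈ 0.59042.
Is E[X] < 1? YES.
Since E[X] < 1, there exists a 2-coloring of K_{62} with no monochromatic K_9; hence R(9, 9) > 62.

E[X] = 10143295635/17179869184 ≈ 0.59042; E[X] < 1, so R(9, 9) > 62.


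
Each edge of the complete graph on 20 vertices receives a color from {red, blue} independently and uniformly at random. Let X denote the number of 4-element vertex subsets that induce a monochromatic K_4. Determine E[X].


Let X = Σ_S X_S over the C(20, 4) = 4845 subsets S of size 4, where X_S = 1 if the K_4 on S is monochromatic.
For a fixed S, the K_4 on S has C(4, 2) = 6 edges. P[all 6 edges red] = (1/2)^6, and likewise for blue, so P[monochromatic] = 2·(1/2)^6 = 2^{1 − 6} = 1/32.
By linearity of expectation: E[X] = C(20, 4) · 2^{1 − 6} = 4845 · 1/32 = 4845/32.
Numerically: E[X] ≈ 151.406250.

E[X] = C(20,4)·2^(1−C(4,2)) = 4845/32 ≈ 151.406250.


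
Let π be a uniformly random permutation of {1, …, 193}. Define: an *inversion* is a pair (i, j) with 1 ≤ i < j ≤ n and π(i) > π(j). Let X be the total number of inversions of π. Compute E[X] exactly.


Write X = Σ X_I over the C(193, 2) = 18528 pairs i < j, with X_I the indicator of one inversion.
There are 18528 indicators.
For each fixed pair i < j, the values π(i) and π(j) are two distinct elements of {1, …, 193} in uniformly random order; by symmetry P[π(i) > π(j)] = 1/2.
By linearity: E[X] = 18528 · (1/2) = C(193, 2) · (1/2) = 18528/2 = 9264 ≈ 9264.00000.

E[X] = 9264 = 9264.00000.


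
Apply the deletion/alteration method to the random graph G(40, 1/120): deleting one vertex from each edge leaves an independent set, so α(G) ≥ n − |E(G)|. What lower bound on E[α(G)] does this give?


E[|E(G)|] = C(40, 2)·p = 780 · (1/120) = 13/2.
E[α(G)] ≥ n − E[|E(G)|] = 40 − 13/2 = 67/2.
Numerically: ≈ 33.500.
(This is only a lower bound; the true E[α(G)] may be larger.)

E[α(G)] ≥ 67/2 ≈ 33.500.


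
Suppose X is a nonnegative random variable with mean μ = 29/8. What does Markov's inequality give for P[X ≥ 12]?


μ = E[X] = 29/8, a = 12.
Markov: P[X ≥ 12] ≤ μ/a = (29/8)/12 = 29/96.
Numerically: ≈ 0.302.
(Since a = 12 > μ = 3.625, the bound 29/96 is < 1 and informative.)

P[X ≥ 12] ≤ 29/96 ≈ 0.302.


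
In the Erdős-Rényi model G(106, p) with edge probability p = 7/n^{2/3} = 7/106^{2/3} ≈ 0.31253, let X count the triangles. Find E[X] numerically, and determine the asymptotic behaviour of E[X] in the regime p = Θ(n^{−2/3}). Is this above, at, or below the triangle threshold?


Number of potential triangles: C(106, 3) = 192920.
Each occurs with probability p³ ≈ (0.31253)³ ≈ 3.0526878e-02.
By linearity: E[X] = C(106, 3)·p³ ≈ 192920 · 3.0526878e-02 ≈ 5889.24528.
Since α = 2/3 < 1, p = c/n^{2/3} ≫ 1/n is above the triangle threshold p ~ 1/n. Asymptotically E[X] ~ (c³/6)·n^{3(1−α)} = (7³/6)·n^{1} → ∞; triangles are abundant w.h.p.

E[X] ≈ 5889.24528; in regime p = Θ(1/n^{2/3}) E[X] diverges (above the triangle threshold p ~ 1/n).


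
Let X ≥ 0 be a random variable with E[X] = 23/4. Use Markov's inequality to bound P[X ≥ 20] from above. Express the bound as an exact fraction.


μ = E[X] = 23/4, a = 20.
Markov: P[X ≥ 20] ≤ μ/a = (23/4)/20 = 23/80.
Numerically: ≈ 0.287500.
(Since a = 20 > μ = 5.750000, the bound 23/80 is < 1 and informative.)

P[X ≥ 20] ≤ 23/80 ≈ 0.287500.


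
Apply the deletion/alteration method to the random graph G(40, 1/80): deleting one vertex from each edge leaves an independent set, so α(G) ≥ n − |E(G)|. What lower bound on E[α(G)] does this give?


E[|E(G)|] = C(40, 2)·p = 780 · (1/80) = 39/4.
E[α(G)] ≥ n − E[|E(G)|] = 40 − 39/4 = 121/4.
Numerically: ≈ 30.250.
(This is only a lower bound; the true E[α(G)] may be larger.)

E[α(G)] ≥ 121/4 ≈ 30.250.


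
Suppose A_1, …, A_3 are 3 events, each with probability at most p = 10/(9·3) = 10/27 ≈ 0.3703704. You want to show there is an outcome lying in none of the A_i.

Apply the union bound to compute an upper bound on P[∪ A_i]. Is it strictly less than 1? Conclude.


Union bound: P[∪_{i=1}^{3} A_i] ≤ Σ_i P[A_i] ≤ 3·p = 3·(10/27) = 10/9.
Numerically: 10/9 ≈ 1.1111111.
Is 10/9 < 1? NO.
Since the bound 10/9 is ≥ 1, the union bound is uninformative here; it does NOT by itself certify existence.

3·p = 10/9 ≈ 1.1111111; existence NOT certified by the union bound.


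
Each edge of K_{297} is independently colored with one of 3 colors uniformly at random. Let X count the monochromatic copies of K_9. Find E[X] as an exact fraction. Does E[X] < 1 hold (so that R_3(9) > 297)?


E[X] = C(297, 9) · 3^{1 − 36} = 43842345008337645 · 3^{−35} = 43842345008337645/50031545098999707.
As a reduced fraction: E[X] = 14614115002779215/16677181699666569 ≈ 0.876294.
Is E[X] < 1? YES.
Since E[X] < 1, there exists a 3-coloring of K_{297} with no monochromatic K_9; hence R_3(9) > 297.

E[X] = 14614115002779215/16677181699666569 ≈ 0.876294; E[X] < 1, so R_3(9) > 297.


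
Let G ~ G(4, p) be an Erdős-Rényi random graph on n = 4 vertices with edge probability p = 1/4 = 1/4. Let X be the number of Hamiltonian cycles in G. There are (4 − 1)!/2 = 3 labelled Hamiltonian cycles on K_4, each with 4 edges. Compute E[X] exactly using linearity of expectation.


K_4 has (4 − 1)!/2 = 3 labelled Hamiltonian cycles.
For each such Hamiltonian cycle H, let X_H = 1 if all 4 edges of H are present in G. Then P[X_H = 1] = p^{4} = (1/4)^{4} = 1/256.
By linearity of expectation: E[X] = Σ_H E[X_H] = 3 · p^{4} = 3 · 1/256 = 3/256.
Numerically: E[X] ≈ 0.0117188.

E[X] = 3 · (1/4)^{4} = 3/256 ≈ 0.0117188.


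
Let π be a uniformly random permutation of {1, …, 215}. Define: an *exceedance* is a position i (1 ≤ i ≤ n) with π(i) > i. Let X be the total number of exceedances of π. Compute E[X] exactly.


Write X = Σ_{i=1}^{215} X_i, where X_i = 1_{π(i) > i}.
For each fixed i, π(i) is uniform over {1, …, 215} (marginal of a uniform permutation), so P[π(i) > i] = (n − i)/n. Summing: Σ_{i=1}^{215} (n − i)/n = (0 + 1 + … + 214)/215 = 215(215 − 1)/(2·215) = (215 − 1)/2.
Hence E[X] = Σ_{i=1}^{215} (215 − i)/215 = 107 ≈ 107.00000.

E[X] = 107 = 107.00000.


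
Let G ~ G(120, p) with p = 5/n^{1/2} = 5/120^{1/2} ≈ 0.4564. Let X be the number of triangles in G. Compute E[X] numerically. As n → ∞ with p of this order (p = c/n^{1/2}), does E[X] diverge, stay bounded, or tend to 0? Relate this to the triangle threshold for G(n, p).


Number of potential triangles: C(120, 3) = 280840.
Each occurs with probability p³ ≈ (0.4564)³ ≈ 9.509072e-02.
By linearity: E[X] = C(120, 3)·p³ ≈ 280840 · 9.509072e-02 ≈ 26705.2783.
Since α = 1/2 < 1, p = c/n^{1/2} ≫ 1/n is above the triangle threshold p ~ 1/n. Asymptotically E[X] ~ (c³/6)·n^{3(1−α)} = (5³/6)·n^{1.5} → ∞; triangles are abundant w.h.p.

E[X] ≈ 26705.2783; in regime p = Θ(1/n^{1/2}) E[X] diverges (above the triangle threshold p ~ 1/n).


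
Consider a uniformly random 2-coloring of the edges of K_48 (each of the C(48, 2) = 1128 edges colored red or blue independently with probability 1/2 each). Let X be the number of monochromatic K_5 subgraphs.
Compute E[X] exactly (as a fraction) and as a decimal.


Let X = Σ_S X_S over the C(48, 5) = 1712304 subsets S of size 5, where X_S = 1 if the K_5 on S is monochromatic.
For a fixed S, the K_5 on S has C(5, 2) = 10 edges. P[all 10 edges red] = (1/2)^10, and likewise for blue, so P[monochromatic] = 2·(1/2)^10 = 2^{1 − 10} = 1/512.
By linearity: E[X] = C(48, 5) · 2^{1 − 10} = 1712304 · 1/512 = 107019/32.
Numerically: E[X] ≈ 3344.34375.

E[X] = C(48,5)·2^(1−C(5,2)) = 107019/32 ≈ 3344.34375.


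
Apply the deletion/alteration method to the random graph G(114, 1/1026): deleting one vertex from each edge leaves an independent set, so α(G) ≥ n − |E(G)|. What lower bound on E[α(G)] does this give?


E[|E(G)|] = C(114, 2)·p = 6441 · (1/1026) = 113/18.
E[α(G)] ≥ n − E[|E(G)|] = 114 − 113/18 = 1939/18.
Numerically: ≈ 107.72222.
(This is only a lower bound; the true E[α(G)] may be larger.)

E[α(G)] ≥ 1939/18 ≈ 107.72222.


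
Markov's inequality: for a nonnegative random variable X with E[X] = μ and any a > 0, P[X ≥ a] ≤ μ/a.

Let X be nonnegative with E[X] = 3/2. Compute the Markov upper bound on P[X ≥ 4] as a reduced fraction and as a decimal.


μ = E[X] = 3/2, a = 4.
Markov: P[X ≥ 4] ≤ μ/a = (3/2)/4 = 3/8.
Numerically: ≈ 0.375000.
(Since a = 4 > μ = 1.500000, the bound 3/8 is < 1 and informative.)

P[X ≥ 4] ≤ 3/8 ≈ 0.375000.


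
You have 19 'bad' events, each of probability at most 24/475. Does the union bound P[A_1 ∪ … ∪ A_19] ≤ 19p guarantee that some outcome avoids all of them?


Union bound: P[∪_{i=1}^{19} A_i] ≤ Σ_i P[A_i] ≤ 19·p = 19·(24/475) = 24/25.
Numerically: 24/25 ≈ 0.9600000.
Is 24/25 < 1? YES.
Since P[∪ A_i] ≤ 24/25 < 1, the complement has P[∩ A_i^c] ≥ 1 − 24/25 = 1/25 > 0, so some outcome avoids every A_i.

19·p = 24/25 ≈ 0.9600000; existence CERTIFIED by the union bound.


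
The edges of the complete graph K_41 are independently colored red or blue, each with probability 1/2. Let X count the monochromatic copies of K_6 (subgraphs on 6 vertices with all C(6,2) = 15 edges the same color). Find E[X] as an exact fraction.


Let X = Σ_S X_S over the C(41, 6) = 4496388 subsets S of size 6, where X_S = 1 if the K_6 on S is monochromatic.
For a fixed S, the K_6 on S has C(6, 2) = 15 edges. P[all 15 edges red] = (1/2)^15, and likewise for blue, so P[monochromatic] = 2·(1/2)^15 = 2^{1 − 15} = 1/16384.
Summing: E[X] = C(41, 6) · 2^{1 − 15} = 4496388 · 1/16384 = 1124097/4096.
Numerically: E[X] ≈ 274.437744.

E[X] = C(41,6)·2^(1−C(6,2)) = 1124097/4096 ≈ 274.437744.


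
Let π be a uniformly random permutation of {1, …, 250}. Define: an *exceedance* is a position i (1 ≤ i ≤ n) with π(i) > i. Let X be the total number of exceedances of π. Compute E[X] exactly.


Write X = Σ_{i=1}^{250} X_i, where X_i = 1_{π(i) > i}.
For each fixed i, π(i) is uniform over {1, …, 250} (marginal of a uniform permutation), so P[π(i) > i] = (n − i)/n. Summing: Σ_{i=1}^{250} (n − i)/n = (0 + 1 + … + 249)/250 = 250(250 − 1)/(2·250) = (250 − 1)/2.
Hence E[X] = Σ_{i=1}^{250} (250 − i)/250 = 249/2 ≈ 124.50000.

E[X] = 249/2 = 124.50000.
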